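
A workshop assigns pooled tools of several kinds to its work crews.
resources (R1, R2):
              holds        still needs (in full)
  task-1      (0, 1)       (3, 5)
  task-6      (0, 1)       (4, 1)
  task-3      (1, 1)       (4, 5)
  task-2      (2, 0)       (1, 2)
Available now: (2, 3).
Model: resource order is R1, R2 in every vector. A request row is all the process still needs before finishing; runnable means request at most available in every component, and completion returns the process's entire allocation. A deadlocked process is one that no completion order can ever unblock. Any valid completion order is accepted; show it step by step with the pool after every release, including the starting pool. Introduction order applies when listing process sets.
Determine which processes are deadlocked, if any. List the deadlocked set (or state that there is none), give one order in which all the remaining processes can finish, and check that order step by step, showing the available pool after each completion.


Deadlocked set: task-1 and task-3.
Key observation: even finishing task-2, task-6 leaves just (4, 4) free — too little R2 for any of the remaining processes.
The rest can finish in the order task-2, task-6. Check, step by step:
  pool = (2, 3)
  task-2: need (1, 2) fits (2, 3); releases (2, 0), pool now (4, 3)
  task-6: need (4, 1) fits (4, 3); releases (0, 1), pool now (4, 4)
The blocked processes can never fit:
  task-1 cannot run: need (3, 5) vs free (4, 4) (insufficient R2)
  task-3 cannot run: need (4, 5) vs free (4, 4) (insufficient R2)


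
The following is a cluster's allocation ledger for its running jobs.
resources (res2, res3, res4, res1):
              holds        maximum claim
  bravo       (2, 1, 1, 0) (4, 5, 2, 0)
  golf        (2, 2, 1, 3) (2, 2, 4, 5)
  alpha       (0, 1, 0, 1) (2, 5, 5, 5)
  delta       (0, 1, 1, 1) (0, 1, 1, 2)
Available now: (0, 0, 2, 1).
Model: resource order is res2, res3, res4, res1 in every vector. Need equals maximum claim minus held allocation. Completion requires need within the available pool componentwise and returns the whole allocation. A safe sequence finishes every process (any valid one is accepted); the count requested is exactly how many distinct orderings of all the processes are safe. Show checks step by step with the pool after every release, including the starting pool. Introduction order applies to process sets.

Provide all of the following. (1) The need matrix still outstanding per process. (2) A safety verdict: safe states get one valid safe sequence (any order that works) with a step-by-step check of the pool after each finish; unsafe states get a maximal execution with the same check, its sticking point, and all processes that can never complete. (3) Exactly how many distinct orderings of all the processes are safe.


(1) Outstanding need per process (order res2, res3, res4, res1):
  bravo: (2, 4, 1, 0)
  golf: (0, 0, 3, 2)
  alpha: (2, 4, 5, 4)
  delta: (0, 0, 0, 1)
(2) UNSAFE — no complete ordering exists.
Key observation: after delta, golf complete, (2, 3, 4, 5) is the best the pool ever gets, yet each leftover process wants more res3.
Going as far as possible: delta, golf; after that, nothing fits. Step-by-step check:
  pool = (0, 0, 2, 1)
  delta: need (0, 0, 0, 1) fits (0, 0, 2, 1); releases (0, 1, 1, 1), pool now (0, 1, 3, 2)
  golf: need (0, 0, 3, 2) fits (0, 1, 3, 2); releases (2, 2, 1, 3), pool now (2, 3, 4, 5)
  bravo cannot run: need (2, 4, 1, 0) vs free (2, 3, 4, 5) (insufficient res3)
  alpha cannot run: need (2, 4, 5, 4) vs free (2, 3, 4, 5) (insufficient res3 and res4)
Never able to finish: bravo and alpha.
(3) Exactly 0 of the possible complete orderings are safe sequences.


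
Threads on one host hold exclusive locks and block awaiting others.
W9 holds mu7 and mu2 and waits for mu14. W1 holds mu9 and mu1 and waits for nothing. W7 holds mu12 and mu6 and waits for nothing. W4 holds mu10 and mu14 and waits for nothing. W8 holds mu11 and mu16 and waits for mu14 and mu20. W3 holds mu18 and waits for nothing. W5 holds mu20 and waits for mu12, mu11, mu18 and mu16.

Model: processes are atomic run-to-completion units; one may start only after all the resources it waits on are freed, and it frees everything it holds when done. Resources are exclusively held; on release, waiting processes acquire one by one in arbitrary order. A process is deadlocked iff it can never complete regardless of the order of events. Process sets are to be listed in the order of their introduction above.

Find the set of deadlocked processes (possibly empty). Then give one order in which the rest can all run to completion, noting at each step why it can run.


Deadlocked: W8 and W5.
Key observation: the loop W8 -> W5 -> W8 blocks itself forever; no other process is dragged down with it.
One completion order for the rest: W3, W4, W9, W7, W1.
Check, step by step:
  W3: no waits; runs immediately, freeing mu18
  W4: no waits; runs immediately, freeing mu10 and mu14
  W9: everything it awaited (mu14) is free; runs, freeing mu7 and mu2
  W7: no waits; runs immediately, freeing mu12 and mu6
  W1: no waits; runs immediately, freeing mu9 and mu1


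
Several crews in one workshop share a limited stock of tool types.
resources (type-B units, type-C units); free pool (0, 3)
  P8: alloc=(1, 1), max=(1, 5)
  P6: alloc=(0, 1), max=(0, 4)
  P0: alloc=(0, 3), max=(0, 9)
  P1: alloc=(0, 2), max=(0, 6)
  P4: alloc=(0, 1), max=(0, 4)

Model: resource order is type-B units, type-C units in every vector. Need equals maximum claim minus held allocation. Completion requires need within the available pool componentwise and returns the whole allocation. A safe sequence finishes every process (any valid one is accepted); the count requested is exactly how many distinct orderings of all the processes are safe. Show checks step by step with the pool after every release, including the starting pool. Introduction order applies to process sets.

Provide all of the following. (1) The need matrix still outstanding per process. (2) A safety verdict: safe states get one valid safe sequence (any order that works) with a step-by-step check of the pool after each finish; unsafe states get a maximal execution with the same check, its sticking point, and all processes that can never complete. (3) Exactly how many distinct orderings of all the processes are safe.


(1) Need matrix, components ordered type-B units, type-C units:
  P8: (0, 4)
  P6: (0, 3)
  P0: (0, 6)
  P1: (0, 4)
  P4: (0, 3)
(2) SAFE. One safe sequence: P6, P1, P8, P0, P4.
Key observation: at P6 the run first touches a limit — (0, 3) against (0, 3), exact on a resource it actually requests.
Check, step by step:
  pool = (0, 3)
  run P6 (needs (0, 3), free (0, 3)); after release of (0, 1) the pool is (0, 4)
  run P1 (needs (0, 4), free (0, 4)); after release of (0, 2) the pool is (0, 6)
  run P8 (needs (0, 4), free (0, 6)); after release of (1, 1) the pool is (1, 7)
  run P0 (needs (0, 6), free (1, 7)); after release of (0, 3) the pool is (1, 10)
  run P4 (needs (0, 3), free (1, 10)); after release of (0, 1) the pool is (1, 11)
(3) Exactly 28 of the possible complete orderings are safe sequences.


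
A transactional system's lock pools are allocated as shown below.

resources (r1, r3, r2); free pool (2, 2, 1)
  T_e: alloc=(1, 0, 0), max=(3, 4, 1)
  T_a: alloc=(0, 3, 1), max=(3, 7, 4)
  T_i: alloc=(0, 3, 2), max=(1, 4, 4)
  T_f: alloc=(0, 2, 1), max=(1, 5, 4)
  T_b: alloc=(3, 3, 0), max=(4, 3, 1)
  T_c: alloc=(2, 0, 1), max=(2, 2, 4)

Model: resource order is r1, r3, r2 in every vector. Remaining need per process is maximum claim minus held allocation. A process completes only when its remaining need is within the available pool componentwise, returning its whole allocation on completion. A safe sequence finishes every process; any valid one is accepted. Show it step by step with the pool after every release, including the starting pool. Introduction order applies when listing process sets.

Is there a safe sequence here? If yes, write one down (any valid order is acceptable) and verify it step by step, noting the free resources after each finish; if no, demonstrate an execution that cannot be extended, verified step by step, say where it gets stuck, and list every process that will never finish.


The state is UNSAFE.
Key observation: after T_b, T_e complete, (6, 5, 1) is the best the pool ever gets, yet each leftover process wants more r2.
Going as far as possible: T_b, T_e; after that, nothing fits. Check, step by step:
  pool = (2, 2, 1)
  T_b: need (1, 0, 1) fits (2, 2, 1); releases (3, 3, 0), pool now (5, 5, 1)
  T_e: need (2, 4, 1) fits (5, 5, 1); releases (1, 0, 0), pool now (6, 5, 1)
  blocked: T_a wants (3, 4, 3), pool (6, 5, 1) — not enough r2
  blocked: T_i wants (1, 1, 2), pool (6, 5, 1) — not enough r2
  blocked: T_f wants (1, 3, 3), pool (6, 5, 1) — not enough r2
  blocked: T_c wants (0, 2, 3), pool (6, 5, 1) — not enough r2
Processes that can never finish: T_a, T_i, T_f and T_c.


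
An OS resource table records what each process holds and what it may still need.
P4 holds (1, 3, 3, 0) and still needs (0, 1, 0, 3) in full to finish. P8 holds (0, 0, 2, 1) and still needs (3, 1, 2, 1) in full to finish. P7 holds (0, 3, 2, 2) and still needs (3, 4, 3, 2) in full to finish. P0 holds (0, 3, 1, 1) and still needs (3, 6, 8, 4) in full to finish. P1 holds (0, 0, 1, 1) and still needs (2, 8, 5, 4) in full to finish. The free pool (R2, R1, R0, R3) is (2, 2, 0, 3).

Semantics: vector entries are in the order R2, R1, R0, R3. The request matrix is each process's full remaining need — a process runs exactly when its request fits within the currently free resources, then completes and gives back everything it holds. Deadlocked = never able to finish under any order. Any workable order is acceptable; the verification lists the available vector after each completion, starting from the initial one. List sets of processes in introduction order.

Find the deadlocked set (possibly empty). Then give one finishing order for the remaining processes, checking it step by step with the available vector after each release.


The deadlocked set is empty.
Key observation: the pool covers P4 at once, and every later process fits after earlier releases.
One completion order for the rest: P4, P8, P7, P1, P0. Verifying each step:
  pool = (2, 2, 0, 3)
  run P4 (needs (0, 1, 0, 3), free (2, 2, 0, 3)); after release of (1, 3, 3, 0) the pool is (3, 5, 3, 3)
  run P8 (needs (3, 1, 2, 1), free (3, 5, 3, 3)); after release of (0, 0, 2, 1) the pool is (3, 5, 5, 4)
  run P7 (needs (3, 4, 3, 2), free (3, 5, 5, 4)); after release of (0, 3, 2, 2) the pool is (3, 8, 7, 6)
  run P1 (needs (2, 8, 5, 4), free (3, 8, 7, 6)); after release of (0, 0, 1, 1) the pool is (3, 8, 8, 7)
  run P0 (needs (3, 6, 8, 4), free (3, 8, 8, 7)); after release of (0, 3, 1, 1) the pool is (3, 11, 9, 8)


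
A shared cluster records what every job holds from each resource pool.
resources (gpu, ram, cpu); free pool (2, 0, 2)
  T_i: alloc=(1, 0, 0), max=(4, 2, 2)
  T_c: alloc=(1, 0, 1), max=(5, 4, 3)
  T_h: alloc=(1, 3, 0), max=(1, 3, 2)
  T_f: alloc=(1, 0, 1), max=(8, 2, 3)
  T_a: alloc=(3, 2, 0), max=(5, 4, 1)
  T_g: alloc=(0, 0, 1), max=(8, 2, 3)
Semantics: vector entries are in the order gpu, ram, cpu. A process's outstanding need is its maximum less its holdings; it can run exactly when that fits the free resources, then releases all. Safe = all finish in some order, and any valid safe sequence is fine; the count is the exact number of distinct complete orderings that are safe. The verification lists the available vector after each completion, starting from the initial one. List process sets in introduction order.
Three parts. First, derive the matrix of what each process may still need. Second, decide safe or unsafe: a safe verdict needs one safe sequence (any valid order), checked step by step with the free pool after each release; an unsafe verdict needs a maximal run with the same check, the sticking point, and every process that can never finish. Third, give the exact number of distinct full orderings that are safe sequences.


(1) Need matrix, components ordered gpu, ram, cpu:
  T_i: (3, 2, 2)
  T_c: (4, 4, 2)
  T_h: (0, 0, 2)
  T_f: (7, 2, 2)
  T_a: (2, 2, 1)
  T_g: (8, 2, 2)
(2) SAFE — a valid safe sequence is T_h, T_i, T_a, T_f, T_c, T_g.
Key observation: at T_h the run first touches a limit — (0, 0, 2) against (2, 0, 2), exact on a resource it actually requests.
Walking it through:
  pool = (2, 0, 2)
  run T_h (needs (0, 0, 2), free (2, 0, 2)); after release of (1, 3, 0) the pool is (3, 3, 2)
  run T_i (needs (3, 2, 2), free (3, 3, 2)); after release of (1, 0, 0) the pool is (4, 3, 2)
  run T_a (needs (2, 2, 1), free (4, 3, 2)); after release of (3, 2, 0) the pool is (7, 5, 2)
  run T_f (needs (7, 2, 2), free (7, 5, 2)); after release of (1, 0, 1) the pool is (8, 5, 3)
  run T_c (needs (4, 4, 2), free (8, 5, 3)); after release of (1, 0, 1) the pool is (9, 5, 4)
  run T_g (needs (8, 2, 2), free (9, 5, 4)); after release of (0, 0, 1) the pool is (9, 5, 5)
(3) Precisely 12 of the possible complete orderings are safe sequences.


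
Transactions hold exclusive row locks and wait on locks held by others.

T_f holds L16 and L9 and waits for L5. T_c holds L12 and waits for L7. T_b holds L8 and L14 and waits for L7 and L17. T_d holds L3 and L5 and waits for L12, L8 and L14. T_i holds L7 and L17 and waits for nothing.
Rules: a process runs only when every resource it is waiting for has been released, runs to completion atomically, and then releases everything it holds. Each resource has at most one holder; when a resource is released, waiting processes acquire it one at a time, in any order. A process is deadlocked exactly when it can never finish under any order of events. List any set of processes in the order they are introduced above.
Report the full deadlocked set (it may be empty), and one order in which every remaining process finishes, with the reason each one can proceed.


No process is deadlocked.
Key observation: the wait relation is loop-free; peeling off processes with no waits unwinds the whole state.
One completion order for the rest: T_i, T_c, T_b, T_d, T_f.
Walking it through:
  run T_i (it waits on nothing); releases L7 and L17
  run T_c (all its waits — L7 — are resolved); releases L12
  run T_b (all its waits — L7 and L17 — are resolved); releases L8 and L14
  run T_d (all its waits — L12, L8 and L14 — are resolved); releases L3 and L5
  run T_f (all its waits — L5 — are resolved); releases L16 and L9


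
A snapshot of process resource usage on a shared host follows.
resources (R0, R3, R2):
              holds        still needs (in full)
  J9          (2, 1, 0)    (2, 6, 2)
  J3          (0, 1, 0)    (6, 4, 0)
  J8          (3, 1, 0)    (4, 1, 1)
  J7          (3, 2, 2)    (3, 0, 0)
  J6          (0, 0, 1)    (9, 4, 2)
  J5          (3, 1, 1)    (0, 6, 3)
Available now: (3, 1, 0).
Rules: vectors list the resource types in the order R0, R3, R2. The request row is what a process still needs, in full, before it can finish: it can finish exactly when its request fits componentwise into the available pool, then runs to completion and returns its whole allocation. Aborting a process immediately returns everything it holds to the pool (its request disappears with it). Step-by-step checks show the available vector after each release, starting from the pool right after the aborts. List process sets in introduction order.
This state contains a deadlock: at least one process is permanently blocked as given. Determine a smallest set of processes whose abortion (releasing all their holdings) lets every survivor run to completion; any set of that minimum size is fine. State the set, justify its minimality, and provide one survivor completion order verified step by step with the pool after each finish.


The answer: abort J5.
Key observation: no ordering could ever have run J9 before the abort of J5; with (3, 1, 1) back in the pool it fits at step 5.
No smaller set exists: with zero aborts the deadlock remains.
The survivors complete as J7, J6, J3, J8, J9. Check, step by step (starting from the post-abort pool):
  pool = (6, 2, 1)
  J7: need (3, 0, 0) fits (6, 2, 1); releases (3, 2, 2), pool now (9, 4, 3)
  J6: need (9, 4, 2) fits (9, 4, 3); releases (0, 0, 1), pool now (9, 4, 4)
  J3: need (6, 4, 0) fits (9, 4, 4); releases (0, 1, 0), pool now (9, 5, 4)
  J8: need (4, 1, 1) fits (9, 5, 4); releases (3, 1, 0), pool now (12, 6, 4)
  J9: need (2, 6, 2) fits (12, 6, 4); releases (2, 1, 0), pool now (14, 7, 4)


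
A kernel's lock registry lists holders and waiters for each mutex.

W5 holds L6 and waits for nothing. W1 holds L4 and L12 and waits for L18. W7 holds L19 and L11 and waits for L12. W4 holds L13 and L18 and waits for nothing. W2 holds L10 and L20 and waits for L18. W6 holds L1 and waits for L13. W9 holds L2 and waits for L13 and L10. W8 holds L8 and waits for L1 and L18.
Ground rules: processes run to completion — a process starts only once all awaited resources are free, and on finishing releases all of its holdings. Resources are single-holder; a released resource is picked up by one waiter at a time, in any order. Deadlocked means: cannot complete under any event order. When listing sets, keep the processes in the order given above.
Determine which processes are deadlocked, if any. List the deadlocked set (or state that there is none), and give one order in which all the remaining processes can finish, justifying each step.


Nothing here is deadlocked.
Key observation: every chain of waits terminates; starting from the processes that wait on nothing, all the rest unlock in turn.
A valid finishing order for the others: W5, W4, W1, W7, W2, W9, W6, W8.
Check, step by step:
  W5: no waits; runs immediately, freeing L6
  W4: no waits; runs immediately, freeing L13 and L18
  W1 waits on L18 — all released -> runs and releases L4 and L12
  W7 waits on L12 — all released -> runs and releases L19 and L11
  W2 waits on L18 — all released -> runs and releases L10 and L20
  W9 waits on L13 and L10 — all released -> runs and releases L2
  W6 waits on L13 — all released -> runs and releases L1
  W8 waits on L1 and L18 — all released -> runs and releases L8


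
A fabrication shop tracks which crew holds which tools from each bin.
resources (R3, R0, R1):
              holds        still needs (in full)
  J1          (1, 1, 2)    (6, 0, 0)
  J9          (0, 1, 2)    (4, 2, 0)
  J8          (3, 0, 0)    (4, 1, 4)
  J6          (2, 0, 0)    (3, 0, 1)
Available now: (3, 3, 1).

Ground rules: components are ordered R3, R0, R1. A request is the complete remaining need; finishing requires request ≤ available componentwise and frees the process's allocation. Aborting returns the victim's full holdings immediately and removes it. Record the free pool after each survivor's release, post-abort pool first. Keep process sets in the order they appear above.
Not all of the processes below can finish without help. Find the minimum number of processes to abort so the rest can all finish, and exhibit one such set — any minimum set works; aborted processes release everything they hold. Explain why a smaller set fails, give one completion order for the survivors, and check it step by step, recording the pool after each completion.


The answer: abort J8.
Key observation: J1 could never have finished before the abort; with (3, 0, 0) returned by J8, it fits at step 1.
Why nothing smaller works: aborting no one leaves the state deadlocked as given.
Survivors finish in the order: J1, J9, J6. Walking it through (pool after the aborts first):
  pool = (6, 3, 1)
  run J1 (needs (6, 0, 0), free (6, 3, 1)); after release of (1, 1, 2) the pool is (7, 4, 3)
  run J9 (needs (4, 2, 0), free (7, 4, 3)); after release of (0, 1, 2) the pool is (7, 5, 5)
  run J6 (needs (3, 0, 1), free (7, 5, 5)); after release of (2, 0, 0) the pool is (9, 5, 5)


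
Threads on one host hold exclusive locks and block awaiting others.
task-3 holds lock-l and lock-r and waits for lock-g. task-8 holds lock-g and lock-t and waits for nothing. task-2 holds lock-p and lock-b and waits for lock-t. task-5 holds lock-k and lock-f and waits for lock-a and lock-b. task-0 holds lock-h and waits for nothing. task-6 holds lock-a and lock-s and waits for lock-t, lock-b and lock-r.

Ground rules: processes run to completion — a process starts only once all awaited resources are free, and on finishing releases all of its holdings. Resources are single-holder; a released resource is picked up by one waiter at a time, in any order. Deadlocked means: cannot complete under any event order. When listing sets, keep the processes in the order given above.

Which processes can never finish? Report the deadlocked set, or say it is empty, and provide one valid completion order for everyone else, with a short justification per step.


The deadlocked set is empty.
Key observation: no waiting chain loops back on itself — every chain ends at a process that waits on nothing, so everyone eventually runs.
The rest can finish in the order task-8, task-3, task-2, task-0, task-6, task-5.
Verifying each step:
  run task-8 (it waits on nothing); releases lock-g and lock-t
  task-3 waits on lock-g — all released -> runs and releases lock-l and lock-r
  task-2 waits on lock-t — all released -> runs and releases lock-p and lock-b
  run task-0 (it waits on nothing); releases lock-h
  task-6 waits on lock-t, lock-b and lock-r — all released -> runs and releases lock-a and lock-s
  task-5 waits on lock-a and lock-b — all released -> runs and releases lock-k and lock-f


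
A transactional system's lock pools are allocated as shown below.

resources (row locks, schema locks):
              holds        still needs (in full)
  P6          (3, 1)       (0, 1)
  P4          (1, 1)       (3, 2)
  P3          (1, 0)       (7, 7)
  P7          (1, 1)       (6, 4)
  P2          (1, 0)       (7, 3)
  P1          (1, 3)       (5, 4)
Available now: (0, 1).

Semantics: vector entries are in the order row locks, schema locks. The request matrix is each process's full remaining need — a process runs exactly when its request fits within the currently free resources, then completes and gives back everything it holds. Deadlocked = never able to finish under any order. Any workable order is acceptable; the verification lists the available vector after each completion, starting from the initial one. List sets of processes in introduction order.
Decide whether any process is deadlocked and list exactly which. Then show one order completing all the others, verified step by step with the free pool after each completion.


Deadlocked: P3, P7, P2 and P1.
Key observation: P6, P4 can finish, but then (4, 3) is all there is, and the blocked group's row locks demands exceed it.
One completion order for the rest: P6, P4. Step-by-step check:
  pool = (0, 1)
  P6: need (0, 1) fits (0, 1); releases (3, 1), pool now (3, 2)
  P4: need (3, 2) fits (3, 2); releases (1, 1), pool now (4, 3)
The blocked processes can never fit:
  P3 still needs (7, 7) but only (4, 3) is free — short on row locks and schema locks
  P7 still needs (6, 4) but only (4, 3) is free — short on row locks and schema locks
  P2 still needs (7, 3) but only (4, 3) is free — short on row locks
  P1 still needs (5, 4) but only (4, 3) is free — short on row locks and schema locks


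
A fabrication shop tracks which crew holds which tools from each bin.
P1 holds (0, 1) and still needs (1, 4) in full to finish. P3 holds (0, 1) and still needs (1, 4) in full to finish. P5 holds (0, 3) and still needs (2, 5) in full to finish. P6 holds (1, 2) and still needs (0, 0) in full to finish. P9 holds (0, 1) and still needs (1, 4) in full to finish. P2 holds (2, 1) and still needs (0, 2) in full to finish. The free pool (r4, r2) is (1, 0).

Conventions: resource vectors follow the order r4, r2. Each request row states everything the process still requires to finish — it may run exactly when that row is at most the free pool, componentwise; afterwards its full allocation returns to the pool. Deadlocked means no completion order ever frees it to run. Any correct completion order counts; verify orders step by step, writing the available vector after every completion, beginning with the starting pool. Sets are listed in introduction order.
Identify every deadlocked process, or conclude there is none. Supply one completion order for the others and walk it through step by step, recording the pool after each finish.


Deadlocked: P1, P3, P5 and P9.
Key observation: the wall is r2: completing P6, P2 brings the pool only to (4, 3), and all the rest need more.
The rest can finish in the order P6, P2. Walking it through:
  pool = (1, 0)
  P6 needs (0, 0) <= (1, 0) -> finishes; pool += (1, 2) = (2, 2)
  P2 needs (0, 2) <= (2, 2) -> finishes; pool += (2, 1) = (4, 3)
None of the blocked processes ever fits:
  blocked: P1 wants (1, 4), pool (4, 3) — not enough r2
  blocked: P3 wants (1, 4), pool (4, 3) — not enough r2
  blocked: P5 wants (2, 5), pool (4, 3) — not enough r2
  blocked: P9 wants (1, 4), pool (4, 3) — not enough r2


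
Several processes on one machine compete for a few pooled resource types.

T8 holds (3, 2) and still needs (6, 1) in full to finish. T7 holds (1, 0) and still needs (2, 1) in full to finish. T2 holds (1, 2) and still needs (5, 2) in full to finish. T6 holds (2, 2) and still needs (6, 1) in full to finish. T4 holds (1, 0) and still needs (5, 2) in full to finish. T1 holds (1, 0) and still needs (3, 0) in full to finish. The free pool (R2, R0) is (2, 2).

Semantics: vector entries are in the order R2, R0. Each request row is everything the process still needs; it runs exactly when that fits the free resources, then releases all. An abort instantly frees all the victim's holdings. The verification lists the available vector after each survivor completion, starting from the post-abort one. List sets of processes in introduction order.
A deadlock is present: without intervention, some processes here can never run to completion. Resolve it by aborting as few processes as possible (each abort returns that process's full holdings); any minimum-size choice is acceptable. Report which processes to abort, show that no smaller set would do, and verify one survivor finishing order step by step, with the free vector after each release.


The answer: abort T6.
Key observation: T2 had no path to completion before; after the abort of T6 ((2, 2) returned), step 2 is where it fits.
Minimality: the empty abort set fails — the state is deadlocked as it stands.
One survivor order: T1, T2, T4, T8, T7. Step-by-step check (post-abort pool first):
  pool = (4, 4)
  run T1 (needs (3, 0), free (4, 4)); after release of (1, 0) the pool is (5, 4)
  run T2 (needs (5, 2), free (5, 4)); after release of (1, 2) the pool is (6, 6)
  run T4 (needs (5, 2), free (6, 6)); after release of (1, 0) the pool is (7, 6)
  run T8 (needs (6, 1), free (7, 6)); after release of (3, 2) the pool is (10, 8)
  run T7 (needs (2, 1), free (10, 8)); after release of (1, 0) the pool is (11, 8)


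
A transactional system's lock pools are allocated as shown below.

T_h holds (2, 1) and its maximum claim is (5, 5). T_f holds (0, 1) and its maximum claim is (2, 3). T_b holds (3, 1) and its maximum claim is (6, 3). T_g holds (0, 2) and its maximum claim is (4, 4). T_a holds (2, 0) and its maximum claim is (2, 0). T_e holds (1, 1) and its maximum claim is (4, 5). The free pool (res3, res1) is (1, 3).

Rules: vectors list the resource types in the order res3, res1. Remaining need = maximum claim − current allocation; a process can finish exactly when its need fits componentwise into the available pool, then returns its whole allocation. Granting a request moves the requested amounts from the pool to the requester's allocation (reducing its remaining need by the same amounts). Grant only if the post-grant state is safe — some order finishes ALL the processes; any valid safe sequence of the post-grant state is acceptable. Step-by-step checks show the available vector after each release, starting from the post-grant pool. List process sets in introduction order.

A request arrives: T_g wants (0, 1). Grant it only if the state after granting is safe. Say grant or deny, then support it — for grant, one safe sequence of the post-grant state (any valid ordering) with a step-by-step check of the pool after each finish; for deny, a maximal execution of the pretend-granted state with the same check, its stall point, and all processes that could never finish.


GRANT — the state after the grant stays safe, e.g. via T_a, T_f, T_b, T_g, T_h, T_e.
Key observation: with (1, 2) left after the transfer, T_a can run at once — the state stays safe.
Check on the post-grant state, step by step:
  pool = (1, 2)
  T_a: need (0, 0) fits (1, 2); releases (2, 0), pool now (3, 2)
  T_f: need (2, 2) fits (3, 2); releases (0, 1), pool now (3, 3)
  T_b: need (3, 2) fits (3, 3); releases (3, 1), pool now (6, 4)
  T_g: need (4, 1) fits (6, 4); releases (0, 3), pool now (6, 7)
  T_h: need (3, 4) fits (6, 7); releases (2, 1), pool now (8, 8)
  T_e: need (3, 4) fits (8, 8); releases (1, 1), pool now (9, 9)


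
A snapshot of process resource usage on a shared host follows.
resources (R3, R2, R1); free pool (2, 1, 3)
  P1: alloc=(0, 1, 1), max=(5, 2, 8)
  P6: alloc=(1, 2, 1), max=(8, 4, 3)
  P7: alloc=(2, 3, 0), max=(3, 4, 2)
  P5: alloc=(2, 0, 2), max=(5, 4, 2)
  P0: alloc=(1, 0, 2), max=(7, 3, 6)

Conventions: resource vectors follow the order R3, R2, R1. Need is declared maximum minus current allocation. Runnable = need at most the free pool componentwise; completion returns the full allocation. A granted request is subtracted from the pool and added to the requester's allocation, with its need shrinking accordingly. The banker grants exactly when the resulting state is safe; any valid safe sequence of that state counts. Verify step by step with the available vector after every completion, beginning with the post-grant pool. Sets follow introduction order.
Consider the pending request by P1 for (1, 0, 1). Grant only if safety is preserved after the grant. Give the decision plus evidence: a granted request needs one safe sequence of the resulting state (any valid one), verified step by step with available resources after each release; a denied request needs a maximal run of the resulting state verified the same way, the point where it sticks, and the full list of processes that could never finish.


DENY — the pretend-granted state is unsafe.
Key observation: after P7, P5 the pool peaks at (5, 4, 4), and each blocked process is short somewhere: P1 on R1; P6 on R3; P0 on R3.
On the post-grant state, P7, P5 is a maximal run — nothing extends it. Verifying each step:
  pool = (1, 1, 2)
  run P7 (needs (1, 1, 2), free (1, 1, 2)); after release of (2, 3, 0) the pool is (3, 4, 2)
  run P5 (needs (3, 4, 0), free (3, 4, 2)); after release of (2, 0, 2) the pool is (5, 4, 4)
  P1 cannot run: need (4, 1, 6) vs free (5, 4, 4) (insufficient R1)
  P6 cannot run: need (7, 2, 2) vs free (5, 4, 4) (insufficient R3)
  P0 cannot run: need (6, 3, 4) vs free (5, 4, 4) (insufficient R3)
Processes that could never finish after the grant: P1, P6 and P0.


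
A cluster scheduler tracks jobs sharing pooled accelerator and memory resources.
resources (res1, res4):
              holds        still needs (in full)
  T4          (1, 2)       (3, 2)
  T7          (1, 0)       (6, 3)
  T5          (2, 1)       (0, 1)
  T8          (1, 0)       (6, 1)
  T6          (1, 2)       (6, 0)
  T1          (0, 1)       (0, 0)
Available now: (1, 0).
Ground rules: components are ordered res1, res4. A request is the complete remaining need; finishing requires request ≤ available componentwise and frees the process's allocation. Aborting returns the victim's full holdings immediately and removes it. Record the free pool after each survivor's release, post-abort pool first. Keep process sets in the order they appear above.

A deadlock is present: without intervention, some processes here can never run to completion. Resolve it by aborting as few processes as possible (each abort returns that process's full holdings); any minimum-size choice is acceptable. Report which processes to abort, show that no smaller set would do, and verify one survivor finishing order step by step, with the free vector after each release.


The answer: abort T7 and T6.
Key observation: before aborting T7 and T6, T8 was permanently blocked — no order could ever run it; afterwards it completes at step 4.
Minimality, checking each single-abort alternative: T4 alone leaves T7 blocked (short on res1); T7 alone leaves T8 blocked (short on res1); T5 alone leaves T7 blocked (short on res1); T8 alone leaves T7 blocked (short on res1); T6 alone leaves T7 blocked (short on res1); T1 alone leaves T7 blocked (short on res1).
One survivor order: T5, T4, T1, T8. Step-by-step check (post-abort pool first):
  pool = (3, 2)
  T5 needs (0, 1) <= (3, 2) -> finishes; pool += (2, 1) = (5, 3)
  T4 needs (3, 2) <= (5, 3) -> finishes; pool += (1, 2) = (6, 5)
  T1 needs (0, 0) <= (6, 5) -> finishes; pool += (0, 1) = (6, 6)
  T8 needs (6, 1) <= (6, 6) -> finishes; pool += (1, 0) = (7, 6)


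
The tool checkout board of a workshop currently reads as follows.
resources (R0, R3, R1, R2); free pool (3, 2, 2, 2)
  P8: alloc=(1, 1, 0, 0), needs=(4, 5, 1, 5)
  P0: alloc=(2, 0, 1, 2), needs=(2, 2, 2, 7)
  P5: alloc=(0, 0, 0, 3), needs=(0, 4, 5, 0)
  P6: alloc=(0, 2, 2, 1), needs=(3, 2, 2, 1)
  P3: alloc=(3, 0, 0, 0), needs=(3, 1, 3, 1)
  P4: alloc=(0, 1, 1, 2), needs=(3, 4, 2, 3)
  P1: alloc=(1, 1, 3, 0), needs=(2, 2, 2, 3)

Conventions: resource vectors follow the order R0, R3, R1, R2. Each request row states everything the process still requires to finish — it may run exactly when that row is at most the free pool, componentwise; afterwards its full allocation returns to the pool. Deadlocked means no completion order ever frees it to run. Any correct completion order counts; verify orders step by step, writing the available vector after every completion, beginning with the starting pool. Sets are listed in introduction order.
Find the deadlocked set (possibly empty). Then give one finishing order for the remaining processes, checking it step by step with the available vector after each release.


No process is deadlocked.
Key observation: there is always a runnable process — P6 first — so the state unwinds completely.
One completion order for the rest: P6, P3, P4, P5, P0, P1, P8. Walking it through:
  pool = (3, 2, 2, 2)
  P6: need (3, 2, 2, 1) fits (3, 2, 2, 2); releases (0, 2, 2, 1), pool now (3, 4, 4, 3)
  P3: need (3, 1, 3, 1) fits (3, 4, 4, 3); releases (3, 0, 0, 0), pool now (6, 4, 4, 3)
  P4: need (3, 4, 2, 3) fits (6, 4, 4, 3); releases (0, 1, 1, 2), pool now (6, 5, 5, 5)
  P5: need (0, 4, 5, 0) fits (6, 5, 5, 5); releases (0, 0, 0, 3), pool now (6, 5, 5, 8)
  P0: need (2, 2, 2, 7) fits (6, 5, 5, 8); releases (2, 0, 1, 2), pool now (8, 5, 6, 10)
  P1: need (2, 2, 2, 3) fits (8, 5, 6, 10); releases (1, 1, 3, 0), pool now (9, 6, 9, 10)
  P8: need (4, 5, 1, 5) fits (9, 6, 9, 10); releases (1, 1, 0, 0), pool now (10, 7, 9, 10)


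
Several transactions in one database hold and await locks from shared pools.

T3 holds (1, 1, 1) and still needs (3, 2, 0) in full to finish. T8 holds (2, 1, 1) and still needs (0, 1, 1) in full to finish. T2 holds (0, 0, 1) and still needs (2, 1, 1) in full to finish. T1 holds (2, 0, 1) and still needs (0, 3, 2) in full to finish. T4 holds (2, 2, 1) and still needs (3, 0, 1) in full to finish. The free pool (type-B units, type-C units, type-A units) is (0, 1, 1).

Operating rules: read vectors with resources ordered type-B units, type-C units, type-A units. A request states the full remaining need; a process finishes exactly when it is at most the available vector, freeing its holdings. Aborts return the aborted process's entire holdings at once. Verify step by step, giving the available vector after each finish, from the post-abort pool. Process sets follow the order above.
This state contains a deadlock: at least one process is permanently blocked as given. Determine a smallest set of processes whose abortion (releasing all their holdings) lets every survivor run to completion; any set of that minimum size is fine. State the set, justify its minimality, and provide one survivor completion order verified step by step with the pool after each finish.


Abort T4.
Key observation: aborting T4 returns (2, 2, 1), and T1 — hopeless before — runs at step 1 with the returned capacity in the pool.
No smaller set exists: with zero aborts the deadlock remains.
The survivors complete as T1, T2, T8, T3. Walking it through (starting from the post-abort pool):
  pool = (2, 3, 2)
  run T1 (needs (0, 3, 2), free (2, 3, 2)); after release of (2, 0, 1) the pool is (4, 3, 3)
  run T2 (needs (2, 1, 1), free (4, 3, 3)); after release of (0, 0, 1) the pool is (4, 3, 4)
  run T8 (needs (0, 1, 1), free (4, 3, 4)); after release of (2, 1, 1) the pool is (6, 4, 5)
  run T3 (needs (3, 2, 0), free (6, 4, 5)); after release of (1, 1, 1) the pool is (7, 5, 6)


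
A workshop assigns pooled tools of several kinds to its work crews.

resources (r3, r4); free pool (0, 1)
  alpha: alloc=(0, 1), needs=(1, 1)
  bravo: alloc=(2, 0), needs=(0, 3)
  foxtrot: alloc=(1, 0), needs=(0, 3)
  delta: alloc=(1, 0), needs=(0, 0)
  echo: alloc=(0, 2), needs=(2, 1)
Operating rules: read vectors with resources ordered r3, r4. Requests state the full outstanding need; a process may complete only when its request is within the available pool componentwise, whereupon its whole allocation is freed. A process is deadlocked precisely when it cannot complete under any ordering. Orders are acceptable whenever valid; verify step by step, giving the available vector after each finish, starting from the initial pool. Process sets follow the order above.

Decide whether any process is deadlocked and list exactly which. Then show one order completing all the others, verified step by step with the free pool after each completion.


Deadlocked: bravo, foxtrot and echo.
Key observation: after delta, alpha the pool peaks at (1, 2), and each blocked process is short somewhere: bravo on r4; foxtrot on r4; echo on r3.
One completion order for the rest: delta, alpha. Verifying each step:
  pool = (0, 1)
  run delta (needs (0, 0), free (0, 1)); after release of (1, 0) the pool is (1, 1)
  run alpha (needs (1, 1), free (1, 1)); after release of (0, 1) the pool is (1, 2)
The stuck group stays short no matter what:
  bravo still needs (0, 3) but only (1, 2) is free — short on r4
  foxtrot still needs (0, 3) but only (1, 2) is free — short on r4
  echo still needs (2, 1) but only (1, 2) is free — short on r3


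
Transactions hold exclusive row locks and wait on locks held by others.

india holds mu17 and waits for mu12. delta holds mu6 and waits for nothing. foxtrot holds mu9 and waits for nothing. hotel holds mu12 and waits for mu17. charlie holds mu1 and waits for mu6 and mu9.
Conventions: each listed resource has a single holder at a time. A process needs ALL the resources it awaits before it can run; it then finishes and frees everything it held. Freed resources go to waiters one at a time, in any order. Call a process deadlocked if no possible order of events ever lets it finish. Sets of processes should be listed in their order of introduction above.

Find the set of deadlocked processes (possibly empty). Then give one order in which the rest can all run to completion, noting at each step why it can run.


The deadlocked set is india and hotel.
Key observation: nobody on the ring india -> hotel -> india can start until another member finishes, which never happens; no other process is dragged down with it.
One completion order for the rest: delta, foxtrot, charlie.
Walking it through:
  delta waits on nothing -> runs at once and releases mu6
  foxtrot waits on nothing -> runs at once and releases mu9
  charlie: everything it awaited (mu6 and mu9) is free; runs, freeing mu1


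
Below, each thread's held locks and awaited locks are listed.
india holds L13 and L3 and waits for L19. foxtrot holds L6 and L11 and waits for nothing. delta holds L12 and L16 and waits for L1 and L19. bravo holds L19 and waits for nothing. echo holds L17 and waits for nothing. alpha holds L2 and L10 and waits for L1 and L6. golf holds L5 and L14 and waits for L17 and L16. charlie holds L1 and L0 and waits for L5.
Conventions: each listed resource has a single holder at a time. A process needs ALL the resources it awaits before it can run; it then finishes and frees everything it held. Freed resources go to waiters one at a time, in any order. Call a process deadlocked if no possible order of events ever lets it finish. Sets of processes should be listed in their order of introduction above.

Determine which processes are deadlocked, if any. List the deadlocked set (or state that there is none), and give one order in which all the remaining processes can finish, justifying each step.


Deadlocked set: delta, alpha, golf and charlie.
Key observation: delta -> charlie -> golf -> delta is a circular wait — nothing in it can go first; alpha waits into the deadlock from upstream.
A valid finishing order for the others: bravo, india, foxtrot, echo.
Step-by-step check:
  run bravo (it waits on nothing); releases L19
  run india (all its waits — L19 — are resolved); releases L13 and L3
  run foxtrot (it waits on nothing); releases L6 and L11
  run echo (it waits on nothing); releases L17
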